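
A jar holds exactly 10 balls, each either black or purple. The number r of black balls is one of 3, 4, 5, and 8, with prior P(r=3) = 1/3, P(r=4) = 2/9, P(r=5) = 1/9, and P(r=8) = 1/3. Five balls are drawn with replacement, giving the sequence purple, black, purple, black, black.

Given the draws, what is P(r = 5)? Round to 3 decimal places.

0.175

Under each hypothesis, the probability of the observed sequence is: P(data | r = 3) = (7/10)(3/10)(7/10)(3/10)(3/10) = 0.01323; P(data | r = 4) = (6/10)(4/10)(6/10)(4/10)(4/10) = 0.02304; P(data | r = 5) = (5/10)(5/10)(5/10)(5/10)(5/10) = 0.03125; P(data | r = 8) = (2/10)(8/10)(2/10)(8/10)(8/10) = 0.02048.
Multiplying each by its prior: 1/3 · 0.01323 = 0.00441, 2/9 · 0.02304 = 0.00512, 1/9 · 0.03125 = 0.0034722, 1/3 · 0.02048 = 0.0068267; with total 0.019829.
So P(r = 5 | data) = (0.0034722) / (0.019829) = 0.17511.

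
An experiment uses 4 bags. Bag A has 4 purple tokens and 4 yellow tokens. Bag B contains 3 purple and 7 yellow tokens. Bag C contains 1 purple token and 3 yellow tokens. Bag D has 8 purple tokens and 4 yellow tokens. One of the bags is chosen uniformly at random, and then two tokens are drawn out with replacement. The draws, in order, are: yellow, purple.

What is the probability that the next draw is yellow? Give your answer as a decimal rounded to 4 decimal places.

0.5596

For each hypothesis, P(data | H) works out to: P(data | bag A) = (4/8)(4/8) = 0.25; P(data | bag B) = (7/10)(3/10) = 0.21; P(data | bag C) = (3/4)(1/4) = 0.1875; P(data | bag D) = (4/12)(8/12) = 0.22222.
Weighting by the prior gives 1/4 · 0.25 = 0.0625, 1/4 · 0.21 = 0.0525, 1/4 · 0.1875 = 0.046875, 1/4 · 0.22222 = 0.055556; with total 0.21743.
The posterior is then P(bag A | data) = 0.28745, P(bag B | data) = 0.24146, P(bag C | data) = 0.21559, P(bag D | data) = 0.25551.
The predictive probability is P(yellow next | data) = (1/2)(0.28745) + (7/10)(0.24146) + (3/4)(0.21559) + (1/3)(0.25551) = 0.5596.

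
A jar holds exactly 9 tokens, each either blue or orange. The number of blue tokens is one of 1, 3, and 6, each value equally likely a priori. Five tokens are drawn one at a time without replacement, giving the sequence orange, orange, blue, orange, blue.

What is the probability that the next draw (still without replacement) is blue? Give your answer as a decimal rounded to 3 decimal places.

For each hypothesis, P(data | H) works out to: P(data | r = 1) = (8/9)(7/8)(1/7)(6/6)(0/5) = 0; P(data | r = 3) = (6/9)(5/8)(3/7)(4/6)(2/5) = 1/21; P(data | r = 6) = (3/9)(2/8)(6/7)(1/6)(5/5) = 1/84.
Multiplying each by its prior: 1/3 · 0 = 0, 1/3 · 1/21 = 1/63, 1/3 · 1/84 = 1/252; summing to 5/252.
Normalising, the posterior is P(r = 1 | data) = 0, P(r = 3 | data) = 4/5, P(r = 6 | data) = 1/5.
So P(blue next | data) = Σ P(blue next | H) P(H | data) = (1/4)(4/5) + (1)(1/5) = 2/5.

0.400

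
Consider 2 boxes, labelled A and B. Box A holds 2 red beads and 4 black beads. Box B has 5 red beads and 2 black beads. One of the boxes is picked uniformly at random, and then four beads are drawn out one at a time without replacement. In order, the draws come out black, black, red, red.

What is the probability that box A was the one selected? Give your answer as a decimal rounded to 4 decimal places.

The likelihood of the observed sequence under each hypothesis: P(data | box A) = (4/6)(3/5)(2/4)(1/3) = 1/15; P(data | box B) = (2/7)(1/6)(5/5)(4/4) = 1/21.
The prior-weighted likelihoods are 1/2 · 1/15 = 1/30, 1/2 · 1/21 = 1/42; these sum to 2/35.
So P(box A | data) = (1/30) / (2/35) = 7/12.

0.5833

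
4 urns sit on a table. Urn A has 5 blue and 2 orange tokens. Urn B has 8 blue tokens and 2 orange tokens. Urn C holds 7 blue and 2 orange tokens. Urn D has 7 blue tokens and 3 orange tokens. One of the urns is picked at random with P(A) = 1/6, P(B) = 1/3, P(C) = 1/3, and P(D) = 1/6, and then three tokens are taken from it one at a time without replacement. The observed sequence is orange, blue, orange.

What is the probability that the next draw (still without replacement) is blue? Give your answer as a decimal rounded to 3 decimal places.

0.960

For each hypothesis, P(data | H) works out to: P(data | urn A) = (2/7)(5/6)(1/5) = 0.047619; P(data | urn B) = (2/10)(8/9)(1/8) = 0.022222; P(data | urn C) = (2/9)(7/8)(1/7) = 0.027778; P(data | urn D) = (3/10)(7/9)(2/8) = 0.058333.
Multiplying each by its prior: 1/6 · 0.047619 = 0.0079365, 1/3 · 0.022222 = 0.0074074, 1/3 · 0.027778 = 0.0092593, 1/6 · 0.058333 = 0.0097222; with total 0.034325.
The posterior is then P(urn A | data) = 0.23121, P(urn B | data) = 0.2158, P(urn C | data) = 0.26975, P(urn D | data) = 0.28324.
The predictive probability is P(blue next | data) = (1)(0.23121) + (1)(0.2158) + (1)(0.26975) + (6/7)(0.28324) = 0.95954.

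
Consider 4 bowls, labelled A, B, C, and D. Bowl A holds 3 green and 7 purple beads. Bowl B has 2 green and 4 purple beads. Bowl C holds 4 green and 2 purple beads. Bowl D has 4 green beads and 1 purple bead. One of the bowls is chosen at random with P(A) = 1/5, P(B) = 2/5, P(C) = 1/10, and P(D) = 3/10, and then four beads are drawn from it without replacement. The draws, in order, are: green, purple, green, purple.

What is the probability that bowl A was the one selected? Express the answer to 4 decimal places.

0.2308

Under each hypothesis, the probability of the observed sequence is: P(data | bowl A) = (3/10)(7/9)(2/8)(6/7) = 1/20; P(data | bowl B) = (2/6)(4/5)(1/4)(3/3) = 1/15; P(data | bowl C) = (4/6)(2/5)(3/4)(1/3) = 1/15; P(data | bowl D) = (4/5)(1/4)(3/3)(0/2) = 0.
Weighting by the prior gives 1/5 · 1/20 = 1/100, 2/5 · 1/15 = 2/75, 1/10 · 1/15 = 1/150, 3/10 · 0 = 0; these sum to 13/300.
Therefore the posterior P(bowl A | data) = (1/100) / (13/300) = 3/13.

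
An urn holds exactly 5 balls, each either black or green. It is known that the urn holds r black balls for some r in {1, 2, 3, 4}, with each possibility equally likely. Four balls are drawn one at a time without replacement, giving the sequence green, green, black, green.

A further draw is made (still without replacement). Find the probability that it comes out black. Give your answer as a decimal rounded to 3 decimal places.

Under each hypothesis, the probability of the observed sequence is: P(data | r = 1) = (4/5)(3/4)(1/3)(2/2) = 1/5; P(data | r = 2) = (3/5)(2/4)(2/3)(1/2) = 1/10; P(data | r = 3) = (2/5)(1/4)(3/3)(0/2) = 0; P(data | r = 4) = (1/5)(0/4) = 0.
Multiplying each by its prior: 1/4 · 1/5 = 1/20, 1/4 · 1/10 = 1/40, 1/4 · 0 = 0, 1/4 · 0 = 0; these sum to 3/40.
Normalising, the posterior is P(r = 1 | data) = 2/3, P(r = 2 | data) = 1/3, P(r = 3 | data) = 0, P(r = 4 | data) = 0.
So P(black next | data) = Σ P(black next | H) P(H | data) = (0)(2/3) + (1)(1/3) = 1/3.

0.333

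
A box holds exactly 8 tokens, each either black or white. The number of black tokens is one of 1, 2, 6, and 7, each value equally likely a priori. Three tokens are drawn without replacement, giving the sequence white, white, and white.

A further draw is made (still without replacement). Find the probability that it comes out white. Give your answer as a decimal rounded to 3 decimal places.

0.727

For each hypothesis, P(data | H) works out to: P(data | r = 1) = (7/8)(6/7)(5/6) = 5/8; P(data | r = 2) = (6/8)(5/7)(4/6) = 5/14; P(data | r = 6) = (2/8)(1/7)(0/6) = 0; P(data | r = 7) = (1/8)(0/7) = 0.
Weighting by the prior gives 1/4 · 5/8 = 5/32, 1/4 · 5/14 = 5/56, 1/4 · 0 = 0, 1/4 · 0 = 0; with total 55/224.
The posterior is then P(r = 1 | data) = 7/11, P(r = 2 | data) = 4/11, P(r = 6 | data) = 0, P(r = 7 | data) = 0.
The predictive probability is P(white next | data) = (4/5)(7/11) + (3/5)(4/11) = 8/11.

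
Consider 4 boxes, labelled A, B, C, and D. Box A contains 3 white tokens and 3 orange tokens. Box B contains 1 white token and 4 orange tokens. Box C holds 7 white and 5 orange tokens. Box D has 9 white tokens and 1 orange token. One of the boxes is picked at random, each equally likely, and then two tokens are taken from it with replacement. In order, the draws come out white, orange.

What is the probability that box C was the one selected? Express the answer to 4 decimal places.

0.3271

Under each hypothesis, the probability of the observed sequence is: P(data | box A) = (3/6)(3/6) = 1/4; P(data | box B) = (1/5)(4/5) = 4/25; P(data | box C) = (7/12)(5/12) = 35/144; P(data | box D) = (9/10)(1/10) = 9/100.
Multiplying each by its prior: 1/4 · 1/4 = 1/16, 1/4 · 4/25 = 1/25, 1/4 · 35/144 = 35/576, 1/4 · 9/100 = 9/400; summing to 107/576.
Therefore the posterior P(box C | data) = (35/576) / (107/576) = 35/107.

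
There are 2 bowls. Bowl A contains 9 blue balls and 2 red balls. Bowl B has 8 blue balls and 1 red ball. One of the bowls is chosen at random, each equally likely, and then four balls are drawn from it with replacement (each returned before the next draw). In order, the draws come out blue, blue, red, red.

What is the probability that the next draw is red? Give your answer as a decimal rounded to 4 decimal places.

The likelihood of the observed sequence under each hypothesis: P(data | bowl A) = (9/11)(9/11)(2/11)(2/11) = 0.02213; P(data | bowl B) = (8/9)(8/9)(1/9)(1/9) = 0.0097546.
The prior-weighted likelihoods are 1/2 · 0.02213 = 0.011065, 1/2 · 0.0097546 = 0.0048773; with total 0.015942.
Dividing through by the total gives posterior P(bowl A | data) = 0.69406, P(bowl B | data) = 0.30594.
The predictive probability is P(red next | data) = (2/11)(0.69406) + (1/9)(0.30594) = 0.16019.

0.1602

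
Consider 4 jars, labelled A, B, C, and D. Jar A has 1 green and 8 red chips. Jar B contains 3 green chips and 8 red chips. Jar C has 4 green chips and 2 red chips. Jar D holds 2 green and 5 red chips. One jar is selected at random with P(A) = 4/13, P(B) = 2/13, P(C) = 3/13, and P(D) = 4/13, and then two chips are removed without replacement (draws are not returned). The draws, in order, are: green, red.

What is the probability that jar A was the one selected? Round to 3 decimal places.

Compute the likelihood of the observed sequence for each case: P(data | jar A) = (1/9)(8/8) = 0.11111; P(data | jar B) = (3/11)(8/10) = 0.21818; P(data | jar C) = (4/6)(2/5) = 0.26667; P(data | jar D) = (2/7)(5/6) = 0.2381.
Weighting by the prior gives 4/13 · 0.11111 = 0.034188, 2/13 · 0.21818 = 0.033566, 3/13 · 0.26667 = 0.061538, 4/13 · 0.2381 = 0.07326; these sum to 0.20255.
So P(jar A | data) = (0.034188) / (0.20255) = 0.16879.

0.169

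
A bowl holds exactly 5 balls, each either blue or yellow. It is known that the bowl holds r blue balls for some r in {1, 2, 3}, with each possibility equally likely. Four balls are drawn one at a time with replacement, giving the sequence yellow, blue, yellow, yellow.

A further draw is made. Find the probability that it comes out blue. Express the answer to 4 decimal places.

0.3437

Under each hypothesis, the probability of the observed sequence is: P(data | r = 1) = (4/5)(1/5)(4/5)(4/5) = 0.1024; P(data | r = 2) = (3/5)(2/5)(3/5)(3/5) = 0.0864; P(data | r = 3) = (2/5)(3/5)(2/5)(2/5) = 0.0384.
Multiplying each by its prior: 1/3 · 0.1024 = 0.034133, 1/3 · 0.0864 = 0.0288, 1/3 · 0.0384 = 0.0128; summing to 0.075733.
The posterior is then P(r = 1 | data) = 0.4507, P(r = 2 | data) = 0.38028, P(r = 3 | data) = 0.16901.
The predictive probability is P(blue next | data) = (1/5)(0.4507) + (2/5)(0.38028) + (3/5)(0.16901) = 0.34366.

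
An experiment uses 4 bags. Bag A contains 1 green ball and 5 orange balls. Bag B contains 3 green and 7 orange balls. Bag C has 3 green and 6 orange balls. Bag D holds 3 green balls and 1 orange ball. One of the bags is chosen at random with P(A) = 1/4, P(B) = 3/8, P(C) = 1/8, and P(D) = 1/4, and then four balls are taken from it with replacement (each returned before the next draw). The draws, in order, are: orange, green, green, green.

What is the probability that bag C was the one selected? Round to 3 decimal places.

The likelihood of the observed sequence under each hypothesis: P(data | bag A) = (5/6)(1/6)(1/6)(1/6) = 0.003858; P(data | bag B) = (7/10)(3/10)(3/10)(3/10) = 0.0189; P(data | bag C) = (6/9)(3/9)(3/9)(3/9) = 0.024691; P(data | bag D) = (1/4)(3/4)(3/4)(3/4) = 0.10547.
Multiplying each by its prior: 1/4 · 0.003858 = 0.00096451, 3/8 · 0.0189 = 0.0070875, 1/8 · 0.024691 = 0.0030864, 1/4 · 0.10547 = 0.026367; these sum to 0.037506.
By Bayes' rule, P(bag C | data) = (0.0030864) / (0.037506) = 0.082292.

0.082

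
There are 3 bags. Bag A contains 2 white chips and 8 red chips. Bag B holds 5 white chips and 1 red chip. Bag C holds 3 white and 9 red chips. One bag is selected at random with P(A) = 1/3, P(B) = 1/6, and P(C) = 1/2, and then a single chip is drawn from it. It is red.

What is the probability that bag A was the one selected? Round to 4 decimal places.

For each hypothesis, P(data | H) works out to: P(data | bag A) = (8/10) = 4/5; P(data | bag B) = (1/6) = 1/6; P(data | bag C) = (9/12) = 3/4.
Multiplying each by its prior: 1/3 · 4/5 = 4/15, 1/6 · 1/6 = 1/36, 1/2 · 3/4 = 3/8; these sum to 241/360.
Therefore the posterior P(bag A | data) = (4/15) / (241/360) = 96/241.

0.3983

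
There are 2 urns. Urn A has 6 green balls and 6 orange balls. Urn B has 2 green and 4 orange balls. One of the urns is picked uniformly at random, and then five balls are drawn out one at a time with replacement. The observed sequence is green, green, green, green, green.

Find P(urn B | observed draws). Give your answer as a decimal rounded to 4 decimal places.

0.1164

Under each hypothesis, the probability of the observed sequence is: P(data | urn A) = (6/12)(6/12)(6/12)(6/12)(6/12) = 0.03125; P(data | urn B) = (2/6)(2/6)(2/6)(2/6)(2/6) = 0.0041152.
The prior-weighted likelihoods are 1/2 · 0.03125 = 0.015625, 1/2 · 0.0041152 = 0.0020576; summing to 0.017683.
Therefore the posterior P(urn B | data) = (0.0020576) / (0.017683) = 0.11636.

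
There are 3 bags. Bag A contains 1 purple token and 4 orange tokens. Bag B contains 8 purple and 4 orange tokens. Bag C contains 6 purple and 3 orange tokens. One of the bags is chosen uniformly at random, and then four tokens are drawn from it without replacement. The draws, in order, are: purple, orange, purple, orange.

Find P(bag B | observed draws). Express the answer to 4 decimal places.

Under each hypothesis, the probability of the observed sequence is: P(data | bag A) = (1/5)(4/4)(0/3) = 0; P(data | bag B) = (8/12)(4/11)(7/10)(3/9) = 0.056566; P(data | bag C) = (6/9)(3/8)(5/7)(2/6) = 0.059524.
Multiplying each by its prior: 1/3 · 0 = 0, 1/3 · 0.056566 = 0.018855, 1/3 · 0.059524 = 0.019841; summing to 0.038696.
Therefore the posterior P(bag B | data) = (0.018855) / (0.038696) = 0.48726.

0.4873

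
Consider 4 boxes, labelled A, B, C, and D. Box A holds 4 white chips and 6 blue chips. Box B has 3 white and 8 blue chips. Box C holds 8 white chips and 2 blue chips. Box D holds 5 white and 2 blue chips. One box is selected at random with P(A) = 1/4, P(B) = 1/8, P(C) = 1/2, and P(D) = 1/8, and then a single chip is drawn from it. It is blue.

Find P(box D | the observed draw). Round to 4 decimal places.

The likelihood of this draw under each hypothesis: P(data | box A) = (6/10) = 3/5; P(data | box B) = (8/11) = 8/11; P(data | box C) = (2/10) = 1/5; P(data | box D) = (2/7) = 2/7.
Weighting by the prior gives 1/4 · 3/5 = 3/20, 1/8 · 8/11 = 1/11, 1/2 · 1/5 = 1/10, 1/8 · 2/7 = 1/28; these sum to 29/77.
So P(box D | data) = (1/28) / (29/77) = 11/116.

0.0948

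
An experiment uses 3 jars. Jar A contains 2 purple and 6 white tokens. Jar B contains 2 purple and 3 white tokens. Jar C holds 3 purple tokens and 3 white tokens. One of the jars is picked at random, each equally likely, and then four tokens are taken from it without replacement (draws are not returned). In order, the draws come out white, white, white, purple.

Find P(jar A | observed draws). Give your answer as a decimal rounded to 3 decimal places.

Under each hypothesis, the probability of the observed sequence is: P(data | jar A) = (6/8)(5/7)(4/6)(2/5) = 1/7; P(data | jar B) = (3/5)(2/4)(1/3)(2/2) = 1/10; P(data | jar C) = (3/6)(2/5)(1/4)(3/3) = 1/20.
Weighting by the prior gives 1/3 · 1/7 = 1/21, 1/3 · 1/10 = 1/30, 1/3 · 1/20 = 1/60; with total 41/420.
Hence P(jar A | data) = (1/21) / (41/420) = 20/41.

0.488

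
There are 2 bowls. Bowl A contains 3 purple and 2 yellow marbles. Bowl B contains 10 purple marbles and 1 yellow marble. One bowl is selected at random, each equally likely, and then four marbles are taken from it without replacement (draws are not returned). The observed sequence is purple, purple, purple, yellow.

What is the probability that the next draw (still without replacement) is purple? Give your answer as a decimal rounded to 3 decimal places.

For each hypothesis, P(data | H) works out to: P(data | bowl A) = (3/5)(2/4)(1/3)(2/2) = 1/10; P(data | bowl B) = (10/11)(9/10)(8/9)(1/8) = 1/11.
Multiplying each by its prior: 1/2 · 1/10 = 1/20, 1/2 · 1/11 = 1/22; with total 21/220.
The posterior is then P(bowl A | data) = 11/21, P(bowl B | data) = 10/21.
So P(purple next | data) = Σ P(purple next | H) P(H | data) = (0)(11/21) + (1)(10/21) = 10/21.

0.476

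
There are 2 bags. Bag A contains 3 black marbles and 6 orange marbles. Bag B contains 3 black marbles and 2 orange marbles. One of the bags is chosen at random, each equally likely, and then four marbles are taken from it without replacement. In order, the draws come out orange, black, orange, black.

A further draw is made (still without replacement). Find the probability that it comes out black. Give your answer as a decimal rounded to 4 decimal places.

0.7015

Compute the likelihood of the observed sequence for each case: P(data | bag A) = (6/9)(3/8)(5/7)(2/6) = 5/84; P(data | bag B) = (2/5)(3/4)(1/3)(2/2) = 1/10.
Multiplying each by its prior: 1/2 · 5/84 = 5/168, 1/2 · 1/10 = 1/20; summing to 67/840.
Normalising, the posterior is P(bag A | data) = 25/67, P(bag B | data) = 42/67.
Averaging over the posterior, P(black next | data) = (1/5)(25/67) + (1)(42/67) = 47/67.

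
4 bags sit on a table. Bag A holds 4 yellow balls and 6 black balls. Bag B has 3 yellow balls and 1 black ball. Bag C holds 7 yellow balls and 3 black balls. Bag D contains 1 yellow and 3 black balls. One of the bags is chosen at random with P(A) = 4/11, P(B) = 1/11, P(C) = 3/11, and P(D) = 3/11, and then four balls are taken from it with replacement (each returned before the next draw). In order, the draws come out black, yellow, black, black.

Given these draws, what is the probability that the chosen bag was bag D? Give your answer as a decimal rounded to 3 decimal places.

0.433

The likelihood of the observed sequence under each hypothesis: P(data | bag A) = (6/10)(4/10)(6/10)(6/10) = 0.0864; P(data | bag B) = (1/4)(3/4)(1/4)(1/4) = 0.011719; P(data | bag C) = (3/10)(7/10)(3/10)(3/10) = 0.0189; P(data | bag D) = (3/4)(1/4)(3/4)(3/4) = 0.10547.
Weighting by the prior gives 4/11 · 0.0864 = 0.031418, 1/11 · 0.011719 = 0.0010653, 3/11 · 0.0189 = 0.0051545, 3/11 · 0.10547 = 0.028764; summing to 0.066402.
By Bayes' rule, P(bag D | data) = (0.028764) / (0.066402) = 0.43318.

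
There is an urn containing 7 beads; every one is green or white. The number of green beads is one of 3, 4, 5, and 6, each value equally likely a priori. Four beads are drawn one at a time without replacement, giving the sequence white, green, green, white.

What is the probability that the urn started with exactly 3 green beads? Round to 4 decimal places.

0.3913

Compute the likelihood of the observed sequence for each case: P(data | r = 3) = (4/7)(3/6)(2/5)(3/4) = 3/35; P(data | r = 4) = (3/7)(4/6)(3/5)(2/4) = 3/35; P(data | r = 5) = (2/7)(5/6)(4/5)(1/4) = 1/21; P(data | r = 6) = (1/7)(6/6)(5/5)(0/4) = 0.
Multiplying each by its prior: 1/4 · 3/35 = 3/140, 1/4 · 3/35 = 3/140, 1/4 · 1/21 = 1/84, 1/4 · 0 = 0; with total 23/420.
Therefore the posterior P(r = 3 | data) = (3/140) / (23/420) = 9/23.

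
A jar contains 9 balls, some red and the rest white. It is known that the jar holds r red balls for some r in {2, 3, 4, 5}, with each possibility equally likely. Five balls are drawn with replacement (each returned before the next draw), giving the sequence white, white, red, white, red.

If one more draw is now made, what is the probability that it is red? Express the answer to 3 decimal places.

0.395

For each hypothesis, P(data | H) works out to: P(data | r = 2) = (7/9)(7/9)(2/9)(7/9)(2/9) = 0.023235; P(data | r = 3) = (6/9)(6/9)(3/9)(6/9)(3/9) = 0.032922; P(data | r = 4) = (5/9)(5/9)(4/9)(5/9)(4/9) = 0.03387; P(data | r = 5) = (4/9)(4/9)(5/9)(4/9)(5/9) = 0.027096.
Weighting by the prior gives 1/4 · 0.023235 = 0.0058087, 1/4 · 0.032922 = 0.0082305, 1/4 · 0.03387 = 0.0084675, 1/4 · 0.027096 = 0.006774; these sum to 0.029281.
Normalising, the posterior is P(r = 2 | data) = 0.19838, P(r = 3 | data) = 0.28109, P(r = 4 | data) = 0.28918, P(r = 5 | data) = 0.23135.
Averaging over the posterior, P(red next | data) = (2/9)(0.19838) + (1/3)(0.28109) + (4/9)(0.28918) + (5/9)(0.23135) = 0.39483.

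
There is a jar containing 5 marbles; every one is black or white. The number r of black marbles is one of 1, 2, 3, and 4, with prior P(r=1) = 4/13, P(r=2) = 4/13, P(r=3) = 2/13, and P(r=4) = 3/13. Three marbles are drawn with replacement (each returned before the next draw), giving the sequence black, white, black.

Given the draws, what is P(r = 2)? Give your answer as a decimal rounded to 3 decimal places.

0.324

The likelihood of the observed sequence under each hypothesis: P(data | r = 1) = (1/5)(4/5)(1/5) = 0.032; P(data | r = 2) = (2/5)(3/5)(2/5) = 0.096; P(data | r = 3) = (3/5)(2/5)(3/5) = 0.144; P(data | r = 4) = (4/5)(1/5)(4/5) = 0.128.
The prior-weighted likelihoods are 4/13 · 0.032 = 0.0098462, 4/13 · 0.096 = 0.029538, 2/13 · 0.144 = 0.022154, 3/13 · 0.128 = 0.029538; with total 0.091077.
Hence P(r = 2 | data) = (0.029538) / (0.091077) = 0.32432.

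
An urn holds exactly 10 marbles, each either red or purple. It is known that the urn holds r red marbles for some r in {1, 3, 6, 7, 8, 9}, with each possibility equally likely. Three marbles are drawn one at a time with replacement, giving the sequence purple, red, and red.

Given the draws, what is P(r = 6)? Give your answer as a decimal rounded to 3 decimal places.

0.252

For each hypothesis, P(data | H) works out to: P(data | r = 1) = (9/10)(1/10)(1/10) = 0.009; P(data | r = 3) = (7/10)(3/10)(3/10) = 0.063; P(data | r = 6) = (4/10)(6/10)(6/10) = 0.144; P(data | r = 7) = (3/10)(7/10)(7/10) = 0.147; P(data | r = 8) = (2/10)(8/10)(8/10) = 0.128; P(data | r = 9) = (1/10)(9/10)(9/10) = 0.081.
Weighting by the prior gives 1/6 · 0.009 = 0.0015, 1/6 · 0.063 = 0.0105, 1/6 · 0.144 = 0.024, 1/6 · 0.147 = 0.0245, 1/6 · 0.128 = 0.021333, 1/6 · 0.081 = 0.0135; with total 0.095333.
Therefore the posterior P(r = 6 | data) = (0.024) / (0.095333) = 0.25175.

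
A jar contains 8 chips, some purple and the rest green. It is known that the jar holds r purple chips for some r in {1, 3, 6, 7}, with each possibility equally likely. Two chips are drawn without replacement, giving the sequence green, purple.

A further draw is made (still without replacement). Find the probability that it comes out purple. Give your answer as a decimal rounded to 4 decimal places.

Compute the likelihood of the observed sequence for each case: P(data | r = 1) = (7/8)(1/7) = 1/8; P(data | r = 3) = (5/8)(3/7) = 15/56; P(data | r = 6) = (2/8)(6/7) = 3/14; P(data | r = 7) = (1/8)(7/7) = 1/8.
Weighting by the prior gives 1/4 · 1/8 = 1/32, 1/4 · 15/56 = 15/224, 1/4 · 3/14 = 3/56, 1/4 · 1/8 = 1/32; these sum to 41/224.
The posterior is then P(r = 1 | data) = 7/41, P(r = 3 | data) = 15/41, P(r = 6 | data) = 12/41, P(r = 7 | data) = 7/41.
The predictive probability is P(purple next | data) = (0)(7/41) + (1/3)(15/41) + (5/6)(12/41) + (1)(7/41) = 22/41.

0.5366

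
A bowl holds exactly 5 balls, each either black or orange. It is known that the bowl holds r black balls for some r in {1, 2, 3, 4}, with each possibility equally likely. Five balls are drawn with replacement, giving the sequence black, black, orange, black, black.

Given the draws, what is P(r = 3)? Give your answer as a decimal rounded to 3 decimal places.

0.345

The likelihood of the observed sequence under each hypothesis: P(data | r = 1) = (1/5)(1/5)(4/5)(1/5)(1/5) = 0.00128; P(data | r = 2) = (2/5)(2/5)(3/5)(2/5)(2/5) = 0.01536; P(data | r = 3) = (3/5)(3/5)(2/5)(3/5)(3/5) = 0.05184; P(data | r = 4) = (4/5)(4/5)(1/5)(4/5)(4/5) = 0.08192.
Multiplying each by its prior: 1/4 · 0.00128 = 0.00032, 1/4 · 0.01536 = 0.00384, 1/4 · 0.05184 = 0.01296, 1/4 · 0.08192 = 0.02048; with total 0.0376.
Therefore the posterior P(r = 3 | data) = (0.01296) / (0.0376) = 0.34468.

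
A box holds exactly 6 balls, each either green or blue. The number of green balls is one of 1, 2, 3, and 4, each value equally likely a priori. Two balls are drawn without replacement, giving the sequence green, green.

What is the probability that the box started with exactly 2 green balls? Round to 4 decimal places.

Under each hypothesis, the probability of the observed sequence is: P(data | r = 1) = (1/6)(0/5) = 0; P(data | r = 2) = (2/6)(1/5) = 1/15; P(data | r = 3) = (3/6)(2/5) = 1/5; P(data | r = 4) = (4/6)(3/5) = 2/5.
Multiplying each by its prior: 1/4 · 0 = 0, 1/4 · 1/15 = 1/60, 1/4 · 1/5 = 1/20, 1/4 · 2/5 = 1/10; with total 1/6.
Therefore the posterior P(r = 2 | data) = (1/60) / (1/6) = 1/10.

0.1000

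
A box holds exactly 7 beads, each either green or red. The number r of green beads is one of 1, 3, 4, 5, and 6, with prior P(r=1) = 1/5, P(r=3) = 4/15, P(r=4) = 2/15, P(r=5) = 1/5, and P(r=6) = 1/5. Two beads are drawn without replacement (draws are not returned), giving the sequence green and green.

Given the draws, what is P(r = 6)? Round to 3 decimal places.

Compute the likelihood of the observed sequence for each case: P(data | r = 1) = (1/7)(0/6) = 0; P(data | r = 3) = (3/7)(2/6) = 1/7; P(data | r = 4) = (4/7)(3/6) = 2/7; P(data | r = 5) = (5/7)(4/6) = 10/21; P(data | r = 6) = (6/7)(5/6) = 5/7.
The prior-weighted likelihoods are 1/5 · 0 = 0, 4/15 · 1/7 = 4/105, 2/15 · 2/7 = 4/105, 1/5 · 10/21 = 2/21, 1/5 · 5/7 = 1/7; summing to 11/35.
Therefore the posterior P(r = 6 | data) = (1/7) / (11/35) = 5/11.

0.455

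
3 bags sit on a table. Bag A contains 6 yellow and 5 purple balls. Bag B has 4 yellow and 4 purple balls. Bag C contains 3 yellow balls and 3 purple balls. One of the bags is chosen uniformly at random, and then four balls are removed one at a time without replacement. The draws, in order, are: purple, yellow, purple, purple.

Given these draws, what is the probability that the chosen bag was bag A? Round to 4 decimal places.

0.2979

Compute the likelihood of the observed sequence for each case: P(data | bag A) = (5/11)(6/10)(4/9)(3/8) = 1/22; P(data | bag B) = (4/8)(4/7)(3/6)(2/5) = 2/35; P(data | bag C) = (3/6)(3/5)(2/4)(1/3) = 1/20.
The prior-weighted likelihoods are 1/3 · 1/22 = 1/66, 1/3 · 2/35 = 2/105, 1/3 · 1/20 = 1/60; with total 47/924.
So P(bag A | data) = (1/66) / (47/924) = 14/47.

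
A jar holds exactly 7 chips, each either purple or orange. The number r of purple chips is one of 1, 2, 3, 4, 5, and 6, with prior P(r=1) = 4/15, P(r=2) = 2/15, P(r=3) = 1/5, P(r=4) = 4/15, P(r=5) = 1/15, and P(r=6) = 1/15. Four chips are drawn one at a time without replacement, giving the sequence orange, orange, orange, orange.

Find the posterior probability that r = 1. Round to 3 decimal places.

0.822

The likelihood of the observed sequence under each hypothesis: P(data | r = 1) = (6/7)(5/6)(4/5)(3/4) = 3/7; P(data | r = 2) = (5/7)(4/6)(3/5)(2/4) = 1/7; P(data | r = 3) = (4/7)(3/6)(2/5)(1/4) = 1/35; P(data | r = 4) = (3/7)(2/6)(1/5)(0/4) = 0; P(data | r = 5) = (2/7)(1/6)(0/5) = 0; P(data | r = 6) = (1/7)(0/6) = 0.
Multiplying each by its prior: 4/15 · 3/7 = 4/35, 2/15 · 1/7 = 2/105, 1/5 · 1/35 = 1/175, 4/15 · 0 = 0, 1/15 · 0 = 0, 1/15 · 0 = 0; these sum to 73/525.
So P(r = 1 | data) = (4/35) / (73/525) = 60/73.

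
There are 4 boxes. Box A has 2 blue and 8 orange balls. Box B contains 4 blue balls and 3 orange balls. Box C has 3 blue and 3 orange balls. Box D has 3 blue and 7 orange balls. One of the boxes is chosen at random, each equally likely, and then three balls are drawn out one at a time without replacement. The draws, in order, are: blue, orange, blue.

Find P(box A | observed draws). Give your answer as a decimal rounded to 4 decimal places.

For each hypothesis, P(data | H) works out to: P(data | box A) = (2/10)(8/9)(1/8) = 0.022222; P(data | box B) = (4/7)(3/6)(3/5) = 0.17143; P(data | box C) = (3/6)(3/5)(2/4) = 0.15; P(data | box D) = (3/10)(7/9)(2/8) = 0.058333.
The prior-weighted likelihoods are 1/4 · 0.022222 = 0.0055556, 1/4 · 0.17143 = 0.042857, 1/4 · 0.15 = 0.0375, 1/4 · 0.058333 = 0.014583; summing to 0.1005.
Hence P(box A | data) = (0.0055556) / (0.1005) = 0.055281.

0.0553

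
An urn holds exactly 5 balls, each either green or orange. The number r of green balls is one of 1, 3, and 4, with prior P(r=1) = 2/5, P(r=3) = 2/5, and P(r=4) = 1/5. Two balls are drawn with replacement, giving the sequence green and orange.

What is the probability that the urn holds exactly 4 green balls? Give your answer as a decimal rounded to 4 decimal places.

Under each hypothesis, the probability of the observed sequence is: P(data | r = 1) = (1/5)(4/5) = 4/25; P(data | r = 3) = (3/5)(2/5) = 6/25; P(data | r = 4) = (4/5)(1/5) = 4/25.
Weighting by the prior gives 2/5 · 4/25 = 8/125, 2/5 · 6/25 = 12/125, 1/5 · 4/25 = 4/125; summing to 24/125.
Therefore the posterior P(r = 4 | data) = (4/125) / (24/125) = 1/6.

0.1667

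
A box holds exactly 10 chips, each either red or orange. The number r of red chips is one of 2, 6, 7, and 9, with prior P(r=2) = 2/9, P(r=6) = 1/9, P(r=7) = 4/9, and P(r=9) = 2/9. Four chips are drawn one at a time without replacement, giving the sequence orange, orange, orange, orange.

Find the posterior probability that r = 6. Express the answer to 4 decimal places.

0.0071

For each hypothesis, P(data | H) works out to: P(data | r = 2) = (8/10)(7/9)(6/8)(5/7) = 0.33333; P(data | r = 6) = (4/10)(3/9)(2/8)(1/7) = 0.0047619; P(data | r = 7) = (3/10)(2/9)(1/8)(0/7) = 0; P(data | r = 9) = (1/10)(0/9) = 0.
Multiplying each by its prior: 2/9 · 0.33333 = 0.074074, 1/9 · 0.0047619 = 0.0005291, 4/9 · 0 = 0, 2/9 · 0 = 0; with total 0.074603.
So P(r = 6 | data) = (0.0005291) / (0.074603) = 0.0070922.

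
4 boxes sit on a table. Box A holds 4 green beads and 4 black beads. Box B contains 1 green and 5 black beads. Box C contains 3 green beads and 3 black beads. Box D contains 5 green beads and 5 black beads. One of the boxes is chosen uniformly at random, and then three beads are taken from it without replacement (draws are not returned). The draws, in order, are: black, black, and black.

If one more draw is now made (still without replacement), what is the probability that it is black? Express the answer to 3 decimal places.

0.527

Compute the likelihood of the observed sequence for each case: P(data | box A) = (4/8)(3/7)(2/6) = 1/14; P(data | box B) = (5/6)(4/5)(3/4) = 1/2; P(data | box C) = (3/6)(2/5)(1/4) = 1/20; P(data | box D) = (5/10)(4/9)(3/8) = 1/12.
Weighting by the prior gives 1/4 · 1/14 = 1/56, 1/4 · 1/2 = 1/8, 1/4 · 1/20 = 1/80, 1/4 · 1/12 = 1/48; with total 37/210.
Normalising, the posterior is P(box A | data) = 15/148, P(box B | data) = 105/148, P(box C | data) = 21/296, P(box D | data) = 35/296.
Averaging over the posterior, P(black next | data) = (1/5)(15/148) + (2/3)(105/148) + (0)(21/296) + (2/7)(35/296) = 39/74.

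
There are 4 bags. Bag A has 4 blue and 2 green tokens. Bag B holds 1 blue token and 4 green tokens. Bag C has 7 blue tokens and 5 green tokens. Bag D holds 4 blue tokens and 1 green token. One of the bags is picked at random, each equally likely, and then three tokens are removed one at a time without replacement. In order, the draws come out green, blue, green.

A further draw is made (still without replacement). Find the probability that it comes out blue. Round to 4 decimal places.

Under each hypothesis, the probability of the observed sequence is: P(data | bag A) = (2/6)(4/5)(1/4) = 1/15; P(data | bag B) = (4/5)(1/4)(3/3) = 1/5; P(data | bag C) = (5/12)(7/11)(4/10) = 7/66; P(data | bag D) = (1/5)(4/4)(0/3) = 0.
Weighting by the prior gives 1/4 · 1/15 = 1/60, 1/4 · 1/5 = 1/20, 1/4 · 7/66 = 7/264, 1/4 · 0 = 0; with total 41/440.
Dividing through by the total gives posterior P(bag A | data) = 22/123, P(bag B | data) = 22/41, P(bag C | data) = 35/123, P(bag D | data) = 0.
The predictive probability is P(blue next | data) = (1)(22/123) + (0)(22/41) + (2/3)(35/123) = 136/369.

0.3686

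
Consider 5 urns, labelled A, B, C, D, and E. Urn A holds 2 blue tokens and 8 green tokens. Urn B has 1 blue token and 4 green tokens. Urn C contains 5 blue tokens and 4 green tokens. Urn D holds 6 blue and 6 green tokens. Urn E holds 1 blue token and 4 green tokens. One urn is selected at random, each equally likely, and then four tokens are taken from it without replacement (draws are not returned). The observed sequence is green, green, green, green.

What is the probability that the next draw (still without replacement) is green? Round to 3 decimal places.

Under each hypothesis, the probability of the observed sequence is: P(data | urn A) = (8/10)(7/9)(6/8)(5/7) = 0.33333; P(data | urn B) = (4/5)(3/4)(2/3)(1/2) = 0.2; P(data | urn C) = (4/9)(3/8)(2/7)(1/6) = 0.0079365; P(data | urn D) = (6/12)(5/11)(4/10)(3/9) = 0.030303; P(data | urn E) = (4/5)(3/4)(2/3)(1/2) = 0.2.
Multiplying each by its prior: 1/5 · 0.33333 = 0.066667, 1/5 · 0.2 = 0.04, 1/5 · 0.0079365 = 0.0015873, 1/5 · 0.030303 = 0.0060606, 1/5 · 0.2 = 0.04; these sum to 0.15431.
Normalising, the posterior is P(urn A | data) = 0.43202, P(urn B | data) = 0.25921, P(urn C | data) = 0.010286, P(urn D | data) = 0.039274, P(urn E | data) = 0.25921.
The predictive probability is P(green next | data) = (2/3)(0.43202) + (0)(0.25921) + (0)(0.010286) + (1/4)(0.039274) + (0)(0.25921) = 0.29783.

0.298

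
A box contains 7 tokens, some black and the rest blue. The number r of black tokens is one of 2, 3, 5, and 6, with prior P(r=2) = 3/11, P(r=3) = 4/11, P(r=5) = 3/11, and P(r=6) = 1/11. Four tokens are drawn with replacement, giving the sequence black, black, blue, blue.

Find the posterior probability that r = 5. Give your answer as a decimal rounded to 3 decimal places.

Compute the likelihood of the observed sequence for each case: P(data | r = 2) = (2/7)(2/7)(5/7)(5/7) = 0.041649; P(data | r = 3) = (3/7)(3/7)(4/7)(4/7) = 0.059975; P(data | r = 5) = (5/7)(5/7)(2/7)(2/7) = 0.041649; P(data | r = 6) = (6/7)(6/7)(1/7)(1/7) = 0.014994.
Multiplying each by its prior: 3/11 · 0.041649 = 0.011359, 4/11 · 0.059975 = 0.021809, 3/11 · 0.041649 = 0.011359, 1/11 · 0.014994 = 0.0013631; these sum to 0.04589.
By Bayes' rule, P(r = 5 | data) = (0.011359) / (0.04589) = 0.24752.

0.248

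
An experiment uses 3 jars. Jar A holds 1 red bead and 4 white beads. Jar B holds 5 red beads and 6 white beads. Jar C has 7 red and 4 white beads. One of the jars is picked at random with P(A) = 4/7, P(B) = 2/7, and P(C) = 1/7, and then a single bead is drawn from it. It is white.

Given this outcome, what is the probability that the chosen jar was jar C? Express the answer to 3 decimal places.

Under each hypothesis, the probability of this draw is: P(data | jar A) = (4/5) = 4/5; P(data | jar B) = (6/11) = 6/11; P(data | jar C) = (4/11) = 4/11.
Weighting by the prior gives 4/7 · 4/5 = 16/35, 2/7 · 6/11 = 12/77, 1/7 · 4/11 = 4/77; summing to 256/385.
Hence P(jar C | data) = (4/77) / (256/385) = 5/64.

0.078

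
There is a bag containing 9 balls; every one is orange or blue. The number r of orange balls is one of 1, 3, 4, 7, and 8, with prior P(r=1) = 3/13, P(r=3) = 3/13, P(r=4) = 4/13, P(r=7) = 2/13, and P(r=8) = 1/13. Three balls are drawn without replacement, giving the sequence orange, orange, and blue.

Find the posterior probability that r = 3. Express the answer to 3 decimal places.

Compute the likelihood of the observed sequence for each case: P(data | r = 1) = (1/9)(0/8) = 0; P(data | r = 3) = (3/9)(2/8)(6/7) = 1/14; P(data | r = 4) = (4/9)(3/8)(5/7) = 5/42; P(data | r = 7) = (7/9)(6/8)(2/7) = 1/6; P(data | r = 8) = (8/9)(7/8)(1/7) = 1/9.
The prior-weighted likelihoods are 3/13 · 0 = 0, 3/13 · 1/14 = 3/182, 4/13 · 5/42 = 10/273, 2/13 · 1/6 = 1/39, 1/13 · 1/9 = 1/117; these sum to 11/126.
Therefore the posterior P(r = 3 | data) = (3/182) / (11/126) = 27/143.

0.189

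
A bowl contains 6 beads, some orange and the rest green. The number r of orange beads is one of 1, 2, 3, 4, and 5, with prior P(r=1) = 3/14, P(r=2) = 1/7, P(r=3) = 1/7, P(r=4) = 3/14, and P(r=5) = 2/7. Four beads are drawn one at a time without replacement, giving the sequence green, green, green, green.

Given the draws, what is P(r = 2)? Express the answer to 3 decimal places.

Under each hypothesis, the probability of the observed sequence is: P(data | r = 1) = (5/6)(4/5)(3/4)(2/3) = 1/3; P(data | r = 2) = (4/6)(3/5)(2/4)(1/3) = 1/15; P(data | r = 3) = (3/6)(2/5)(1/4)(0/3) = 0; P(data | r = 4) = (2/6)(1/5)(0/4) = 0; P(data | r = 5) = (1/6)(0/5) = 0.
The prior-weighted likelihoods are 3/14 · 1/3 = 1/14, 1/7 · 1/15 = 1/105, 1/7 · 0 = 0, 3/14 · 0 = 0, 2/7 · 0 = 0; summing to 17/210.
By Bayes' rule, P(r = 2 | data) = (1/105) / (17/210) = 2/17.

0.118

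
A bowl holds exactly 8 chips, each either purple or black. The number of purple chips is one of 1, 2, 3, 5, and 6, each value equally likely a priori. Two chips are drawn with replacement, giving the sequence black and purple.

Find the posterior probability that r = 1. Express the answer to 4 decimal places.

0.1148

Compute the likelihood of the observed sequence for each case: P(data | r = 1) = (7/8)(1/8) = 7/64; P(data | r = 2) = (6/8)(2/8) = 3/16; P(data | r = 3) = (5/8)(3/8) = 15/64; P(data | r = 5) = (3/8)(5/8) = 15/64; P(data | r = 6) = (2/8)(6/8) = 3/16.
Weighting by the prior gives 1/5 · 7/64 = 7/320, 1/5 · 3/16 = 3/80, 1/5 · 15/64 = 3/64, 1/5 · 15/64 = 3/64, 1/5 · 3/16 = 3/80; summing to 61/320.
So P(r = 1 | data) = (7/320) / (61/320) = 7/61.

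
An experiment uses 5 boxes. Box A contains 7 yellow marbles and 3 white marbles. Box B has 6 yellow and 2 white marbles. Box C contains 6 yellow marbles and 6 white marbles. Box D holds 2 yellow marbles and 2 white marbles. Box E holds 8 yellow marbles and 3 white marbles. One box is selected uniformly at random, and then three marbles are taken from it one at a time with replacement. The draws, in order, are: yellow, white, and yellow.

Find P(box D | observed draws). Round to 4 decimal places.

0.1833

The likelihood of the observed sequence under each hypothesis: P(data | box A) = (7/10)(3/10)(7/10) = 0.147; P(data | box B) = (6/8)(2/8)(6/8) = 0.14062; P(data | box C) = (6/12)(6/12)(6/12) = 0.125; P(data | box D) = (2/4)(2/4)(2/4) = 0.125; P(data | box E) = (8/11)(3/11)(8/11) = 0.14425.
The prior-weighted likelihoods are 1/5 · 0.147 = 0.0294, 1/5 · 0.14062 = 0.028125, 1/5 · 0.125 = 0.025, 1/5 · 0.125 = 0.025, 1/5 · 0.14425 = 0.02885; summing to 0.13638.
By Bayes' rule, P(box D | data) = (0.025) / (0.13638) = 0.18332.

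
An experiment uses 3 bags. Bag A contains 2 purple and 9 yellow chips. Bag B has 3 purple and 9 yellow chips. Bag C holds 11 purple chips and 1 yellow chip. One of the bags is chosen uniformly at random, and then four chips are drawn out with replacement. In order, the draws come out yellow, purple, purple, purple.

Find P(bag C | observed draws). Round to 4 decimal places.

Compute the likelihood of the observed sequence for each case: P(data | bag A) = (9/11)(2/11)(2/11)(2/11) = 0.0049177; P(data | bag B) = (9/12)(3/12)(3/12)(3/12) = 0.011719; P(data | bag C) = (1/12)(11/12)(11/12)(11/12) = 0.064188.
Weighting by the prior gives 1/3 · 0.0049177 = 0.0016392, 1/3 · 0.011719 = 0.0039062, 1/3 · 0.064188 = 0.021396; these sum to 0.026941.
By Bayes' rule, P(bag C | data) = (0.021396) / (0.026941) = 0.79417.

0.7942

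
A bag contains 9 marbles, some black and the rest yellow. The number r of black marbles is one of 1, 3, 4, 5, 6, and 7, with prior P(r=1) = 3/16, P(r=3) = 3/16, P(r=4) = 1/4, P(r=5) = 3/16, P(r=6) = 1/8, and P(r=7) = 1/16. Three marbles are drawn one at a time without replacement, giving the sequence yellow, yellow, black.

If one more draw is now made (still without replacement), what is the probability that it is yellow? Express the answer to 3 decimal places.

Compute the likelihood of the observed sequence for each case: P(data | r = 1) = (8/9)(7/8)(1/7) = 1/9; P(data | r = 3) = (6/9)(5/8)(3/7) = 5/28; P(data | r = 4) = (5/9)(4/8)(4/7) = 10/63; P(data | r = 5) = (4/9)(3/8)(5/7) = 5/42; P(data | r = 6) = (3/9)(2/8)(6/7) = 1/14; P(data | r = 7) = (2/9)(1/8)(7/7) = 1/36.
Multiplying each by its prior: 3/16 · 1/9 = 1/48, 3/16 · 5/28 = 15/448, 1/4 · 10/63 = 5/126, 3/16 · 5/42 = 5/224, 1/8 · 1/14 = 1/112, 1/16 · 1/36 = 1/576; with total 8/63.
The posterior is then P(r = 1 | data) = 21/128, P(r = 3 | data) = 135/512, P(r = 4 | data) = 5/16, P(r = 5 | data) = 45/256, P(r = 6 | data) = 9/128, P(r = 7 | data) = 7/512.
Averaging over the posterior, P(yellow next | data) = (1)(21/128) + (2/3)(135/512) + (1/2)(5/16) + (1/3)(45/256) + (1/6)(9/128) + (0)(7/512) = 145/256.

0.566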